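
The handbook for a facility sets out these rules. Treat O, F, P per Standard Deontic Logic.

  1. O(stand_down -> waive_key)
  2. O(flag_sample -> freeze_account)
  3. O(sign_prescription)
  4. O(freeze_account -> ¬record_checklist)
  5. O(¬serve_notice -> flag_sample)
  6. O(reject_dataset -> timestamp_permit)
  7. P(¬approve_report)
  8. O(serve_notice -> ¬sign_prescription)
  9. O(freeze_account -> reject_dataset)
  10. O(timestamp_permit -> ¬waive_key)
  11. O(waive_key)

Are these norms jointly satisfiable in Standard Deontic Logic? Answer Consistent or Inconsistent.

Inconsistent

Premise 11 states O(waive_key) outright.
Premise 10, O(timestamp_permit -> ¬waive_key), contraposes to O(waive_key -> ¬timestamp_permit); with O(waive_key) we get O(¬timestamp_permit).
Premise 6 is O(reject_dataset -> timestamp_permit); contrapositively O(¬timestamp_permit -> ¬reject_dataset). Since O(¬timestamp_permit) holds, K gives O(¬reject_dataset).
Premise 9 is O(freeze_account -> reject_dataset); contrapositively O(¬reject_dataset -> ¬freeze_account). Since O(¬reject_dataset) holds, K gives O(¬freeze_account).
Premise 2 is O(flag_sample -> freeze_account); contrapositively O(¬freeze_account -> ¬flag_sample). Since O(¬freeze_account) holds, K gives O(¬flag_sample).
Premise 5 is O(¬serve_notice -> flag_sample); contrapositively O(¬flag_sample -> serve_notice). Since O(¬flag_sample) holds, K gives O(serve_notice).
From O(serve_notice) and premise 8, O(serve_notice -> ¬sign_prescription), we obtain O(¬sign_prescription).
Yet premise 3 states O(sign_prescription).
We now have both O(¬sign_prescription) and O(sign_prescription) — sign_prescription is simultaneously obligatory and forbidden, violating the D-axiom.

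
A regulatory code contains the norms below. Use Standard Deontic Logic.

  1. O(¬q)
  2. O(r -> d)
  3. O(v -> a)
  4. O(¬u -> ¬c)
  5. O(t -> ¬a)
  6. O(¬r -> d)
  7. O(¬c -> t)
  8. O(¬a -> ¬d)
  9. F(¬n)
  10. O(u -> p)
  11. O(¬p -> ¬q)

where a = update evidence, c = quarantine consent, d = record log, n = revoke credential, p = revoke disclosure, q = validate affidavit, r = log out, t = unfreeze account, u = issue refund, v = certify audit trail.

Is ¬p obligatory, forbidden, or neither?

Forbidden

Premises 6 and 2 are O(¬r -> d) and O(r -> d); every ideal world satisfies ¬r or r, so in either case d holds — hence O(d).
Premise 8, O(¬a -> ¬d), contraposes to O(d -> a); with O(d) we get O(a).
Premise 5, O(t -> ¬a), contraposes to O(a -> ¬t); with O(a) we get O(¬t).
The contrapositive of premise 7 (O(¬c -> t)) is O(¬t -> c), and O(¬t) is already established, so O(c).
The contrapositive of premise 4 (O(¬u -> ¬c)) is O(c -> u), and O(c) is already established, so O(u).
Applying K to premise 10 (O(u -> p)) and O(u) yields O(p).
Premises 1, 3, 9, 11 do not contribute to this derivation.
Thus O(p), which is F(¬p): ¬p is forbidden.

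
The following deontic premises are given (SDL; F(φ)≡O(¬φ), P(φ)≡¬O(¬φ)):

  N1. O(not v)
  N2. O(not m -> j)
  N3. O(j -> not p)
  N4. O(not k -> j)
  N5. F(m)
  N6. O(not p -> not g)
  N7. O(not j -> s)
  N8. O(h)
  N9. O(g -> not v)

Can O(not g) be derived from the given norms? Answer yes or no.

Yes

F(m) at premise 5 means O(not m).
From O(not m) and premise 2, O(not m -> j), we obtain O(j).
From O(j) and premise 3, O(j -> not p), we obtain O(not p).
From O(not p) and premise 6, O(not p -> not g), we obtain O(not g).
Premises 1, 4, 7, 8, 9 do not contribute to this derivation.
So O(not g) follows.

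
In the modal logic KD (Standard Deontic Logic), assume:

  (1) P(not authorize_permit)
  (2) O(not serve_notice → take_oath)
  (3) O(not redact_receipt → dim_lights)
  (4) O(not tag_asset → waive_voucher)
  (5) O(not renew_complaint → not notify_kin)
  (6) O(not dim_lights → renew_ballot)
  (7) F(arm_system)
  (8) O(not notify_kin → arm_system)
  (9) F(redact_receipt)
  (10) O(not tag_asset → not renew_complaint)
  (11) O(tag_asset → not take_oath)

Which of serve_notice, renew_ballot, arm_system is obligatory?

serve_notice

Premise 7 is F(arm_system), i.e. O(not arm_system).
The contrapositive of premise 8 (O(not notify_kin → arm_system)) is O(not arm_system → notify_kin), and O(not arm_system) is already established, so O(notify_kin).
The contrapositive of premise 5 (O(not renew_complaint → not notify_kin)) is O(notify_kin → renew_complaint), and O(notify_kin) is already established, so O(renew_complaint).
Premise 10, O(not tag_asset → not renew_complaint), contraposes to O(renew_complaint → tag_asset); with O(renew_complaint) we get O(tag_asset).
With premise 11, O(tag_asset → not take_oath), the K-axiom yields O(not take_oath).
The contrapositive of premise 2 (O(not serve_notice → take_oath)) is O(not take_oath → serve_notice), and O(not take_oath) is already established, so O(serve_notice).
So O(serve_notice) holds — serve_notice is obligatory. None of the other listed options is made obligatory by any chain of premises.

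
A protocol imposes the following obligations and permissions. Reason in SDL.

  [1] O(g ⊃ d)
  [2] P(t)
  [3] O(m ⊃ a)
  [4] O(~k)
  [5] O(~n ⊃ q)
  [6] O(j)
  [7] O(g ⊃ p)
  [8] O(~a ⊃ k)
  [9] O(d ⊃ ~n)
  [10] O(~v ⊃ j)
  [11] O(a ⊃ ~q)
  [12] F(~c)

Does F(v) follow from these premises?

No

Premise 10 is O(~v ⊃ j); even if O(j) held, inferring O(~v) would be affirming the consequent — invalid.
No other premise forces O(~v). An ideal world satisfying every premise can still have v true, so F(v) is not derivable.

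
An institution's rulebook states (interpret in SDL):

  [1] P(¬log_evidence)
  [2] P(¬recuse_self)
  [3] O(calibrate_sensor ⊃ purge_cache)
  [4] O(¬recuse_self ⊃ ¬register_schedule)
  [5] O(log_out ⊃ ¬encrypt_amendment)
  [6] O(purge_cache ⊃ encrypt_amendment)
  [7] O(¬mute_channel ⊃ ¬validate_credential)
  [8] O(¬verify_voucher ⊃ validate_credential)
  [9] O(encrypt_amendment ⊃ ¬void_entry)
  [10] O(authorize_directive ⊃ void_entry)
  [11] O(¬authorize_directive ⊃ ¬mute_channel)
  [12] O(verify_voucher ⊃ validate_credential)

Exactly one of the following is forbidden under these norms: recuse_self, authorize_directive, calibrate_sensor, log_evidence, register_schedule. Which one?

calibrate_sensor

Premises 8 and 12 cover both cases: O(¬verify_voucher ⊃ validate_credential) and O(verify_voucher ⊃ validate_credential). Since ¬verify_voucher ∨ verify_voucher is a tautology, O(validate_credential) follows.
Premise 7, O(¬mute_channel ⊃ ¬validate_credential), contraposes to O(validate_credential ⊃ mute_channel); with O(validate_credential) we get O(mute_channel).
The contrapositive of premise 11 (O(¬authorize_directive ⊃ ¬mute_channel)) is O(mute_channel ⊃ authorize_directive), and O(mute_channel) is already established, so O(authorize_directive).
Applying K to premise 10 (O(authorize_directive ⊃ void_entry)) and O(authorize_directive) yields O(void_entry).
Premise 9 is O(encrypt_amendment ⊃ ¬void_entry); contrapositively O(void_entry ⊃ ¬encrypt_amendment). Since O(void_entry) holds, K gives O(¬encrypt_amendment).
Premise 6, O(purge_cache ⊃ encrypt_amendment), contraposes to O(¬encrypt_amendment ⊃ ¬purge_cache); with O(¬encrypt_amendment) we get O(¬purge_cache).
Premise 3 is O(calibrate_sensor ⊃ purge_cache); contrapositively O(¬purge_cache ⊃ ¬calibrate_sensor). Since O(¬purge_cache) holds, K gives O(¬calibrate_sensor).
So O(¬calibrate_sensor) holds, i.e. calibrate_sensor is forbidden. None of the other listed options is forbidden under the premises.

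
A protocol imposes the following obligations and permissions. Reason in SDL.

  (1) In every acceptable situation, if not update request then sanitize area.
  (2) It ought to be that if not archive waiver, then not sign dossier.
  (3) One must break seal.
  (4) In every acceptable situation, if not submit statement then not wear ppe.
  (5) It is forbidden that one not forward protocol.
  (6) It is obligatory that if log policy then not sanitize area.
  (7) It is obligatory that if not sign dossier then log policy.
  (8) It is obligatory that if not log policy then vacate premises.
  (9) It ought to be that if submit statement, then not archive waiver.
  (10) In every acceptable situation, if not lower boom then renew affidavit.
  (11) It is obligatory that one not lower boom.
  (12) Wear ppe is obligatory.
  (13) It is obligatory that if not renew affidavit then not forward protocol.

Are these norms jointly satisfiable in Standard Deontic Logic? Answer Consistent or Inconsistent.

Premise 13 is O(¬renew_affidavit → ¬forward_protocol), but O(¬renew_affidavit) is not derivable from the premises, so it does not yield O(¬forward_protocol).
So O(¬forward_protocol) is not derivable, and the apparent clash with O(forward_protocol) does not arise.
A world satisfying every obligation exists (e.g. archive_waiver=false, break_seal=true, forward_protocol=true, log_policy=true, lower_boom=false, renew_affidavit=true, sanitize_area=false, sign_dossier=false, submit_statement=true, update_request=true, vacate_premises=false, wear_ppe=true); no atom is both obligatory and forbidden, so the set is consistent.

Consistent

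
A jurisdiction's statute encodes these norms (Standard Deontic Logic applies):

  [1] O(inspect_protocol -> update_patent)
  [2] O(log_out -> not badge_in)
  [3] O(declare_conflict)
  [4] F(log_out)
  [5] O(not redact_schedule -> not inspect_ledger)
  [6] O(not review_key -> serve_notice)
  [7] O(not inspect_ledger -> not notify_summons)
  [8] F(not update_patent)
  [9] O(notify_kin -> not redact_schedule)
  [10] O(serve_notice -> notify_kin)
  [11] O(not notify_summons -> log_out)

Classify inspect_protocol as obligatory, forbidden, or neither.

Neither

Premise 1 is O(inspect_protocol -> update_patent); even if O(update_patent) held, inferring O(inspect_protocol) would be affirming the consequent — invalid.
No premise or chain of K-axiom applications forces O(inspect_protocol), and none forces O(not inspect_protocol). So inspect_protocol is neither obligatory nor forbidden under these norms.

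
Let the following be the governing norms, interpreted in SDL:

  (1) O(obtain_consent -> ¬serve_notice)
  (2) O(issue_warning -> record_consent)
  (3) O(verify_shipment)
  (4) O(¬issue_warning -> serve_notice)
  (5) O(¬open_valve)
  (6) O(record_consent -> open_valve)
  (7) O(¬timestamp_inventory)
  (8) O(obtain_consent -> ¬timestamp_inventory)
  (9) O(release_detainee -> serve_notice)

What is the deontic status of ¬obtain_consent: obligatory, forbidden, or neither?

Obligatory

Premise 5 states O(¬open_valve) outright.
Premise 6, O(record_consent -> open_valve), contraposes to O(¬open_valve -> ¬record_consent); with O(¬open_valve) we get O(¬record_consent).
Premise 2 is O(issue_warning -> record_consent); contrapositively O(¬record_consent -> ¬issue_warning). Since O(¬record_consent) holds, K gives O(¬issue_warning).
With premise 4, O(¬issue_warning -> serve_notice), the K-axiom yields O(serve_notice).
Premise 1, O(obtain_consent -> ¬serve_notice), contraposes to O(serve_notice -> ¬obtain_consent); with O(serve_notice) we get O(¬obtain_consent).
Premises 3, 7, 8, 9 do not contribute to this derivation.
Hence ¬obtain_consent is obligatory.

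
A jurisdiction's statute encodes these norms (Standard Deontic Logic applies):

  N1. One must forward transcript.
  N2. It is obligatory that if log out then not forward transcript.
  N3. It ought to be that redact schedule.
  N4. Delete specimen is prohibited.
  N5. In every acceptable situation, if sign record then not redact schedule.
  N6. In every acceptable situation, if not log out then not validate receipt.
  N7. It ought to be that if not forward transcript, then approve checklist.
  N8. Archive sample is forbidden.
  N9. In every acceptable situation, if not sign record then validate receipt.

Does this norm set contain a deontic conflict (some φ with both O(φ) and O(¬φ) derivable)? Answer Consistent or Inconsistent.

From premise 1 we have O(forward_transcript).
Premise 2 is O(log_out → ¬forward_transcript); contrapositively O(forward_transcript → ¬log_out). Since O(forward_transcript) holds, K gives O(¬log_out).
Applying K to premise 6 (O(¬log_out → ¬validate_receipt)) and O(¬log_out) yields O(¬validate_receipt).
Premise 9, O(¬sign_record → validate_receipt), contraposes to O(¬validate_receipt → sign_record); with O(¬validate_receipt) we get O(sign_record).
Premise 5 is O(sign_record → ¬redact_schedule); since O(sign_record), deontic closure gives O(¬redact_schedule).
Yet premise 3 states O(redact_schedule).
We now have both O(¬redact_schedule) and O(redact_schedule) — redact_schedule is simultaneously obligatory and forbidden, violating the D-axiom.

Inconsistent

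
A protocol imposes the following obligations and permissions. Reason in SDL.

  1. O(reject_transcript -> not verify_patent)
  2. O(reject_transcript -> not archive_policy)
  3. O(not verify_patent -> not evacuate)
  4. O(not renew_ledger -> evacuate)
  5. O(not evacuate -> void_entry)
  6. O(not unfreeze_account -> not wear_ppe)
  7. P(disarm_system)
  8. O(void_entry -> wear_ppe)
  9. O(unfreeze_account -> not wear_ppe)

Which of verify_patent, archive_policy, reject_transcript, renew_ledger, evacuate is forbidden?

By case analysis on unfreeze_account: premise 9 gives O(unfreeze_account -> not wear_ppe) and premise 6 gives O(not unfreeze_account -> not wear_ppe), so O(not wear_ppe) either way.
Premise 8, O(void_entry -> wear_ppe), contraposes to O(not wear_ppe -> not void_entry); with O(not wear_ppe) we get O(not void_entry).
Premise 5 is O(not evacuate -> void_entry); contrapositively O(not void_entry -> evacuate). Since O(not void_entry) holds, K gives O(evacuate).
Premise 3, O(not verify_patent -> not evacuate), contraposes to O(evacuate -> verify_patent); with O(evacuate) we get O(verify_patent).
The contrapositive of premise 1 (O(reject_transcript -> not verify_patent)) is O(verify_patent -> not reject_transcript), and O(verify_patent) is already established, so O(not reject_transcript).
So O(not reject_transcript) holds, i.e. reject_transcript is forbidden. None of the other listed options is forbidden under the premises.

reject_transcript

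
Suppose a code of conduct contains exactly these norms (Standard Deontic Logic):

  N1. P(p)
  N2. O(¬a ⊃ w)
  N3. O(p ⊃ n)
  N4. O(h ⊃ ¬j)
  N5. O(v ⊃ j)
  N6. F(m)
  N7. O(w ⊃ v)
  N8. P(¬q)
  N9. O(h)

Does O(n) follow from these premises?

No

Premise 3 is O(p ⊃ n), but O(p) is not derivable from the premises (the permission P(p) asserts only ¬O(¬p), not O(p)), so it does not yield O(n).
No other premise forces O(n). An ideal world satisfying every premise can still have n false, so O(n) is not derivable.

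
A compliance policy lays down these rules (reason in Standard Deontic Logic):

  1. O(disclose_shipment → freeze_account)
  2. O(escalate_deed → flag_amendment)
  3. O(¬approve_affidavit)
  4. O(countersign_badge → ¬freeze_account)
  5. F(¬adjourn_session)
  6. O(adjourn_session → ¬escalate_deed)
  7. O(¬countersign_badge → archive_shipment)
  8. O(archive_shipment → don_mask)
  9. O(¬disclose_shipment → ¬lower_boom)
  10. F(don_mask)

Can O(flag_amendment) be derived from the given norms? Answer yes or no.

No

Premise 2 is O(escalate_deed → flag_amendment), but O(escalate_deed) is not derivable from the premises, so it does not yield O(flag_amendment).
No other premise forces O(flag_amendment). An ideal world satisfying every premise can still have flag_amendment false, so O(flag_amendment) is not derivable.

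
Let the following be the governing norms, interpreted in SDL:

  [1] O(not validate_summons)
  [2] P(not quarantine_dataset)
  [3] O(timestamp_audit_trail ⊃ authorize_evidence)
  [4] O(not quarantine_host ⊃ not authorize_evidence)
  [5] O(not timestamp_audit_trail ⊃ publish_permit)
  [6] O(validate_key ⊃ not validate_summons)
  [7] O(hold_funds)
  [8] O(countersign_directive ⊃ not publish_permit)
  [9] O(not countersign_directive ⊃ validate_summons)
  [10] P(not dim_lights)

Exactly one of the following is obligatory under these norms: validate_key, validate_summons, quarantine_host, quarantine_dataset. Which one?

Premise 1 states O(not validate_summons) outright.
Premise 9 is O(not countersign_directive ⊃ validate_summons); contrapositively O(not validate_summons ⊃ countersign_directive). Since O(not validate_summons) holds, K gives O(countersign_directive).
Premise 8 is O(countersign_directive ⊃ not publish_permit); since O(countersign_directive), deontic closure gives O(not publish_permit).
Premise 5, O(not timestamp_audit_trail ⊃ publish_permit), contraposes to O(not publish_permit ⊃ timestamp_audit_trail); with O(not publish_permit) we get O(timestamp_audit_trail).
Applying K to premise 3 (O(timestamp_audit_trail ⊃ authorize_evidence)) and O(timestamp_audit_trail) yields O(authorize_evidence).
Premise 4 is O(not quarantine_host ⊃ not authorize_evidence); contrapositively O(authorize_evidence ⊃ quarantine_host). Since O(authorize_evidence) holds, K gives O(quarantine_host).
So O(quarantine_host) holds — quarantine_host is obligatory. None of the other listed options is made obligatory by any chain of premises.

quarantine_host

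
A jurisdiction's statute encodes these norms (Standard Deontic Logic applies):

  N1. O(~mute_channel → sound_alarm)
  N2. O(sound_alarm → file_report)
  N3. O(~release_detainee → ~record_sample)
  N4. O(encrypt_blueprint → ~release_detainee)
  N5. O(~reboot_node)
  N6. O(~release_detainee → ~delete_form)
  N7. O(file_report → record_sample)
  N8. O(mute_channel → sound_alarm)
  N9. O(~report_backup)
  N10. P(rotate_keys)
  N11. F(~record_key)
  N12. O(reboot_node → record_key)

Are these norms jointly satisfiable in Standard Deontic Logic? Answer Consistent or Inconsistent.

Premise 12 is O(reboot_node → record_key); even if O(record_key) held, inferring O(reboot_node) would be affirming the consequent — invalid.
So O(reboot_node) is not derivable, and the apparent clash with O(~reboot_node) does not arise.
A world satisfying every obligation exists (e.g. delete_form=false, encrypt_blueprint=false, file_report=true, mute_channel=false, reboot_node=false, record_key=true, record_sample=true, release_detainee=true, report_backup=false, rotate_keys=false, sound_alarm=true); no atom is both obligatory and forbidden, so the set is consistent.

Consistent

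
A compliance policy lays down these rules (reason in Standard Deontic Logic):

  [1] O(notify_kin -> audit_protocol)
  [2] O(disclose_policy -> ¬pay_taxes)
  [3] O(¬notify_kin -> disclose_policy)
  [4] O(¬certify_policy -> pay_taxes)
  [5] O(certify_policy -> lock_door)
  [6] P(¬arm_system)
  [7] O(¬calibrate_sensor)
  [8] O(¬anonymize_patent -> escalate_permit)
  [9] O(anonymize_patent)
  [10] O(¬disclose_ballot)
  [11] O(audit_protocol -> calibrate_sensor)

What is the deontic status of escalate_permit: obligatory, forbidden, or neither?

Neither

Premise 8 is O(¬anonymize_patent -> escalate_permit), but O(¬anonymize_patent) is not derivable from the premises, so it does not yield O(escalate_permit).
No premise or chain of K-axiom applications forces O(escalate_permit), and none forces O(¬escalate_permit). So escalate_permit is neither obligatory nor forbidden under these norms.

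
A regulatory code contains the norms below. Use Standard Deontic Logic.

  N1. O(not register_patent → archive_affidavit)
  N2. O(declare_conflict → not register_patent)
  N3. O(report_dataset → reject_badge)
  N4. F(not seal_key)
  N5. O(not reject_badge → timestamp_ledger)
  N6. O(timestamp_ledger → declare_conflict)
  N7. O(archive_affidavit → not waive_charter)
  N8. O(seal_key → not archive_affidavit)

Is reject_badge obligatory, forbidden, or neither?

Obligatory

Premise 4, F(not seal_key), is equivalent to O(seal_key).
Applying K to premise 8 (O(seal_key → not archive_affidavit)) and O(seal_key) yields O(not archive_affidavit).
The contrapositive of premise 1 (O(not register_patent → archive_affidavit)) is O(not archive_affidavit → register_patent), and O(not archive_affidavit) is already established, so O(register_patent).
Premise 2, O(declare_conflict → not register_patent), contraposes to O(register_patent → not declare_conflict); with O(register_patent) we get O(not declare_conflict).
Premise 6, O(timestamp_ledger → declare_conflict), contraposes to O(not declare_conflict → not timestamp_ledger); with O(not declare_conflict) we get O(not timestamp_ledger).
The contrapositive of premise 5 (O(not reject_badge → timestamp_ledger)) is O(not timestamp_ledger → reject_badge), and O(not timestamp_ledger) is already established, so O(reject_badge).
Premises 3, 7 do not contribute to this derivation.
Hence reject_badge is obligatory.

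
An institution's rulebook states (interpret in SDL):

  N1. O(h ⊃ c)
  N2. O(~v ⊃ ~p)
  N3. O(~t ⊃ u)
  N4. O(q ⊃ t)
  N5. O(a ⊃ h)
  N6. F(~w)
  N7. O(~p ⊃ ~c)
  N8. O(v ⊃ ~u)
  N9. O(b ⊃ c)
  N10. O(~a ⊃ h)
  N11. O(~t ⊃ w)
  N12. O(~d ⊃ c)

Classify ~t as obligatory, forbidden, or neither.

Premises 10 and 5 cover both cases: O(~a ⊃ h) and O(a ⊃ h). Since ~a ∨ a is a tautology, O(h) follows.
Applying K to premise 1 (O(h ⊃ c)) and O(h) yields O(c).
Premise 7, O(~p ⊃ ~c), contraposes to O(c ⊃ p); with O(c) we get O(p).
The contrapositive of premise 2 (O(~v ⊃ ~p)) is O(p ⊃ v), and O(p) is already established, so O(v).
From O(v) and premise 8, O(v ⊃ ~u), we obtain O(~u).
Premise 3 is O(~t ⊃ u); contrapositively O(~u ⊃ t). Since O(~u) holds, K gives O(t).
Premises 4, 6, 9, 11, 12 do not contribute to this derivation.
Thus O(t), which is F(~t): ~t is forbidden.

Forbidden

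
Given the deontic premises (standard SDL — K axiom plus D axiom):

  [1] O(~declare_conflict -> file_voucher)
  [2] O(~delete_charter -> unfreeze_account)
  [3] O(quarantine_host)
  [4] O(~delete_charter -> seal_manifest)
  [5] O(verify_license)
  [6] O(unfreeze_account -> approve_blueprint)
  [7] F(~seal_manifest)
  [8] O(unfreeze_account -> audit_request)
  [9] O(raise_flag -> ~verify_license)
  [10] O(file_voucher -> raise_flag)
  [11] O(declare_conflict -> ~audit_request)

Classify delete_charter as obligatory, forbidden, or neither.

Obligatory

Premise 5 gives O(verify_license).
Premise 9 is O(raise_flag -> ~verify_license); contrapositively O(verify_license -> ~raise_flag). Since O(verify_license) holds, K gives O(~raise_flag).
The contrapositive of premise 10 (O(file_voucher -> raise_flag)) is O(~raise_flag -> ~file_voucher), and O(~raise_flag) is already established, so O(~file_voucher).
The contrapositive of premise 1 (O(~declare_conflict -> file_voucher)) is O(~file_voucher -> declare_conflict), and O(~file_voucher) is already established, so O(declare_conflict).
From O(declare_conflict) and premise 11, O(declare_conflict -> ~audit_request), we obtain O(~audit_request).
The contrapositive of premise 8 (O(unfreeze_account -> audit_request)) is O(~audit_request -> ~unfreeze_account), and O(~audit_request) is already established, so O(~unfreeze_account).
Premise 2 is O(~delete_charter -> unfreeze_account); contrapositively O(~unfreeze_account -> delete_charter). Since O(~unfreeze_account) holds, K gives O(delete_charter).
Premises 3, 4, 6, 7 do not contribute to this derivation.
Hence delete_charter is obligatory.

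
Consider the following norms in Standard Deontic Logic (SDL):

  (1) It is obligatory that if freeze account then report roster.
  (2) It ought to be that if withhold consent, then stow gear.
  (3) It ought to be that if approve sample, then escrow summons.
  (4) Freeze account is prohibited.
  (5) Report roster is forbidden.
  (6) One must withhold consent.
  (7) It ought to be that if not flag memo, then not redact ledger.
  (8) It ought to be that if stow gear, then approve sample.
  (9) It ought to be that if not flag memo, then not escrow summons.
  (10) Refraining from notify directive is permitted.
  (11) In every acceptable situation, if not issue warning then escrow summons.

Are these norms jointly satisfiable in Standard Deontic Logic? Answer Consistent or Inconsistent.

Consistent

Premise 1 is O(freeze_account → report_roster), but O(freeze_account) is not derivable from the premises, so it does not yield O(report_roster).
So O(report_roster) is not derivable, and the apparent clash with O(¬report_roster) does not arise.
A world satisfying every obligation exists (e.g. approve_sample=true, escrow_summons=true, flag_memo=true, freeze_account=false, issue_warning=false, notify_directive=false, redact_ledger=false, report_roster=false, stow_gear=true, withhold_consent=true); no atom is both obligatory and forbidden, so the set is consistent.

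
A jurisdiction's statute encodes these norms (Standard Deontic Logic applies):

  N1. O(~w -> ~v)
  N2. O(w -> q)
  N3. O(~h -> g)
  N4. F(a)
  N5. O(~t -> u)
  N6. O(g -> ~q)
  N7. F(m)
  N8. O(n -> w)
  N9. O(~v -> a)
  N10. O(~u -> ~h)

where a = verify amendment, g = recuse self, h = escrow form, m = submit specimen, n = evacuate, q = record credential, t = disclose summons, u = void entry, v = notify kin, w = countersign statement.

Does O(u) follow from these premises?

Yes

Premise 4, F(a), is equivalent to O(~a).
The contrapositive of premise 9 (O(~v -> a)) is O(~a -> v), and O(~a) is already established, so O(v).
Premise 1, O(~w -> ~v), contraposes to O(v -> w); with O(v) we get O(w).
Premise 2 is O(w -> q); since O(w), deontic closure gives O(q).
Premise 6, O(g -> ~q), contraposes to O(q -> ~g); with O(q) we get O(~g).
Premise 3 is O(~h -> g); contrapositively O(~g -> h). Since O(~g) holds, K gives O(h).
Premise 10, O(~u -> ~h), contraposes to O(h -> u); with O(h) we get O(u).
Premises 5, 7, 8 do not contribute to this derivation.
So O(u) follows.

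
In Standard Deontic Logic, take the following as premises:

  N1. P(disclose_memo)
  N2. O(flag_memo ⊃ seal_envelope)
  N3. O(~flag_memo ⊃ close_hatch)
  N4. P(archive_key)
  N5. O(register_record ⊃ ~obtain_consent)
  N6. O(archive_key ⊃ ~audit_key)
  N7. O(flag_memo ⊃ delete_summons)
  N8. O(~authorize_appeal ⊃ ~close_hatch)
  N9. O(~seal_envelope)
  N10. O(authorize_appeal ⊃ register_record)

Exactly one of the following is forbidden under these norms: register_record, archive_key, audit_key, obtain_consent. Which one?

Premise 9 states O(~seal_envelope) outright.
Premise 2, O(flag_memo ⊃ seal_envelope), contraposes to O(~seal_envelope ⊃ ~flag_memo); with O(~seal_envelope) we get O(~flag_memo).
Premise 3 is O(~flag_memo ⊃ close_hatch); since O(~flag_memo), deontic closure gives O(close_hatch).
The contrapositive of premise 8 (O(~authorize_appeal ⊃ ~close_hatch)) is O(close_hatch ⊃ authorize_appeal), and O(close_hatch) is already established, so O(authorize_appeal).
Premise 10 is O(authorize_appeal ⊃ register_record); since O(authorize_appeal), deontic closure gives O(register_record).
With premise 5, O(register_record ⊃ ~obtain_consent), the K-axiom yields O(~obtain_consent).
So O(~obtain_consent) holds, i.e. obtain_consent is forbidden. None of the other listed options is forbidden under the premises.

obtain_consent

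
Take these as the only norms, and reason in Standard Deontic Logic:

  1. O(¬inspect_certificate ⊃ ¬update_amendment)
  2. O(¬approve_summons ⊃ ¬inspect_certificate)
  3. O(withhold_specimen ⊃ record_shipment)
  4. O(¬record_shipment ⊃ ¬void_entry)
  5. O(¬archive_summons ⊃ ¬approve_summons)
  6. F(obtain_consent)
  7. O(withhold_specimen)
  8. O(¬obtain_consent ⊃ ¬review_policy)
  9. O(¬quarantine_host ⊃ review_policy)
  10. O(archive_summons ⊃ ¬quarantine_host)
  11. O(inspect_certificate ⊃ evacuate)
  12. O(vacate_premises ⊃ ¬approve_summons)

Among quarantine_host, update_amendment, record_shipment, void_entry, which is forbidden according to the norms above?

Premise 6 is F(obtain_consent), i.e. O(¬obtain_consent).
From O(¬obtain_consent) and premise 8, O(¬obtain_consent ⊃ ¬review_policy), we obtain O(¬review_policy).
Premise 9, O(¬quarantine_host ⊃ review_policy), contraposes to O(¬review_policy ⊃ quarantine_host); with O(¬review_policy) we get O(quarantine_host).
Premise 10, O(archive_summons ⊃ ¬quarantine_host), contraposes to O(quarantine_host ⊃ ¬archive_summons); with O(quarantine_host) we get O(¬archive_summons).
From O(¬archive_summons) and premise 5, O(¬archive_summons ⊃ ¬approve_summons), we obtain O(¬approve_summons).
Premise 2 is O(¬approve_summons ⊃ ¬inspect_certificate); since O(¬approve_summons), deontic closure gives O(¬inspect_certificate).
Premise 1 is O(¬inspect_certificate ⊃ ¬update_amendment); since O(¬inspect_certificate), deontic closure gives O(¬update_amendment).
So O(¬update_amendment) holds, i.e. update_amendment is forbidden. None of the other listed options is forbidden under the premises.

update_amendment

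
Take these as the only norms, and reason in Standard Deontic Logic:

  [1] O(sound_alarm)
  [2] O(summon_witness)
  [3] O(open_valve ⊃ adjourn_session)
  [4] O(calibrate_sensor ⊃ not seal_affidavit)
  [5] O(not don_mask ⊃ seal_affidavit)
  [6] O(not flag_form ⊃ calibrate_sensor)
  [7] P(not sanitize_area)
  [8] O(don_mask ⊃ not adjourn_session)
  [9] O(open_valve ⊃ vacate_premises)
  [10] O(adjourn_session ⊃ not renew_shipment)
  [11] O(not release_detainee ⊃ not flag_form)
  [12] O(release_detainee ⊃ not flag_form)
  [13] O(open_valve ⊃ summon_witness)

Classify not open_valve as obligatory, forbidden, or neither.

Obligatory

By case analysis on not release_detainee: premise 11 gives O(not release_detainee ⊃ not flag_form) and premise 12 gives O(release_detainee ⊃ not flag_form), so O(not flag_form) either way.
Applying K to premise 6 (O(not flag_form ⊃ calibrate_sensor)) and O(not flag_form) yields O(calibrate_sensor).
With premise 4, O(calibrate_sensor ⊃ not seal_affidavit), the K-axiom yields O(not seal_affidavit).
The contrapositive of premise 5 (O(not don_mask ⊃ seal_affidavit)) is O(not seal_affidavit ⊃ don_mask), and O(not seal_affidavit) is already established, so O(don_mask).
With premise 8, O(don_mask ⊃ not adjourn_session), the K-axiom yields O(not adjourn_session).
The contrapositive of premise 3 (O(open_valve ⊃ adjourn_session)) is O(not adjourn_session ⊃ not open_valve), and O(not adjourn_session) is already established, so O(not open_valve).
Premises 1, 2, 7, 9, 10, 13 do not contribute to this derivation.
Hence not open_valve is obligatory.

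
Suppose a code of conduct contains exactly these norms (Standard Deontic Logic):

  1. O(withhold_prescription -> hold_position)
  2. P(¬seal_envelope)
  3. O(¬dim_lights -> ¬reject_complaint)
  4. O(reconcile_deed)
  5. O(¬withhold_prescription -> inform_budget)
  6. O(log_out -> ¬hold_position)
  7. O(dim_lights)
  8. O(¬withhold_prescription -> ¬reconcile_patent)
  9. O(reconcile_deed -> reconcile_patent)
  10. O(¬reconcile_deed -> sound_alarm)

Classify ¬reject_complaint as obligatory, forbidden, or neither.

Premise 3 is O(¬dim_lights -> ¬reject_complaint), but O(¬dim_lights) is not derivable from the premises, so it does not yield O(¬reject_complaint).
No premise or chain of K-axiom applications forces O(¬reject_complaint), and none forces O(reject_complaint). So ¬reject_complaint is neither obligatory nor forbidden under these norms.

Neither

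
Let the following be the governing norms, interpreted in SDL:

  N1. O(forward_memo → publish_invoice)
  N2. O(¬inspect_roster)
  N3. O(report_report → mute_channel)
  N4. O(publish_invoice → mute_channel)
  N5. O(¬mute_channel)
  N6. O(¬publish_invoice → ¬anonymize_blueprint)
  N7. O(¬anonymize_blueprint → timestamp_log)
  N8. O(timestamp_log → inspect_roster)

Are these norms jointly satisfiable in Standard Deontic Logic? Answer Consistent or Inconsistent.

Premise 2 states O(¬inspect_roster) outright.
Premise 8 is O(timestamp_log → inspect_roster); contrapositively O(¬inspect_roster → ¬timestamp_log). Since O(¬inspect_roster) holds, K gives O(¬timestamp_log).
Premise 7, O(¬anonymize_blueprint → timestamp_log), contraposes to O(¬timestamp_log → anonymize_blueprint); with O(¬timestamp_log) we get O(anonymize_blueprint).
Premise 6 is O(¬publish_invoice → ¬anonymize_blueprint); contrapositively O(anonymize_blueprint → publish_invoice). Since O(anonymize_blueprint) holds, K gives O(publish_invoice).
From O(publish_invoice) and premise 4, O(publish_invoice → mute_channel), we obtain O(mute_channel).
Yet premise 5 states O(¬mute_channel).
We now have both O(mute_channel) and O(¬mute_channel) — mute_channel is simultaneously obligatory and forbidden, violating the D-axiom.

Inconsistent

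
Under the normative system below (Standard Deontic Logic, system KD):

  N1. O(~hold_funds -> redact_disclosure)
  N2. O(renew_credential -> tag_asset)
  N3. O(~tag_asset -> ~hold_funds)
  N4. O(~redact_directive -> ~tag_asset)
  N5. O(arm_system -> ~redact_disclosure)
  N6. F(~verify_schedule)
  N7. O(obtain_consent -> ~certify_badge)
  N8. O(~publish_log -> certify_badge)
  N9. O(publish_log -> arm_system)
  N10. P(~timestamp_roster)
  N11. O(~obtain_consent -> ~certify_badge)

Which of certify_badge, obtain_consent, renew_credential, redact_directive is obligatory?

Premises 7 and 11 are O(obtain_consent -> ~certify_badge) and O(~obtain_consent -> ~certify_badge); every ideal world satisfies obtain_consent or ~obtain_consent, so in either case ~certify_badge holds — hence O(~certify_badge).
The contrapositive of premise 8 (O(~publish_log -> certify_badge)) is O(~certify_badge -> publish_log), and O(~certify_badge) is already established, so O(publish_log).
From O(publish_log) and premise 9, O(publish_log -> arm_system), we obtain O(arm_system).
Applying K to premise 5 (O(arm_system -> ~redact_disclosure)) and O(arm_system) yields O(~redact_disclosure).
The contrapositive of premise 1 (O(~hold_funds -> redact_disclosure)) is O(~redact_disclosure -> hold_funds), and O(~redact_disclosure) is already established, so O(hold_funds).
The contrapositive of premise 3 (O(~tag_asset -> ~hold_funds)) is O(hold_funds -> tag_asset), and O(hold_funds) is already established, so O(tag_asset).
Premise 4 is O(~redact_directive -> ~tag_asset); contrapositively O(tag_asset -> redact_directive). Since O(tag_asset) holds, K gives O(redact_directive).
So O(redact_directive) holds — redact_directive is obligatory. None of the other listed options is made obligatory by any chain of premises.

redact_directive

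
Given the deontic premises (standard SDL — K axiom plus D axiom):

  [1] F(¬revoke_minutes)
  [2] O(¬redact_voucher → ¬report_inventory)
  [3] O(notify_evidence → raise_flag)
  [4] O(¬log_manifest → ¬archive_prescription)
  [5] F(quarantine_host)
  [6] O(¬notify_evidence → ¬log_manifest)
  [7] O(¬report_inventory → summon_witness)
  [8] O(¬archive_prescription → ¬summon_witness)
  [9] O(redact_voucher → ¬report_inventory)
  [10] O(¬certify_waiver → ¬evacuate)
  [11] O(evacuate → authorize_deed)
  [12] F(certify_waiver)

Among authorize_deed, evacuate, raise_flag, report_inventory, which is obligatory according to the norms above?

raise_flag

Premises 9 and 2 are O(redact_voucher → ¬report_inventory) and O(¬redact_voucher → ¬report_inventory); every ideal world satisfies redact_voucher or ¬redact_voucher, so in either case ¬report_inventory holds — hence O(¬report_inventory).
Applying K to premise 7 (O(¬report_inventory → summon_witness)) and O(¬report_inventory) yields O(summon_witness).
Premise 8 is O(¬archive_prescription → ¬summon_witness); contrapositively O(summon_witness → archive_prescription). Since O(summon_witness) holds, K gives O(archive_prescription).
Premise 4, O(¬log_manifest → ¬archive_prescription), contraposes to O(archive_prescription → log_manifest); with O(archive_prescription) we get O(log_manifest).
The contrapositive of premise 6 (O(¬notify_evidence → ¬log_manifest)) is O(log_manifest → notify_evidence), and O(log_manifest) is already established, so O(notify_evidence).
Premise 3 is O(notify_evidence → raise_flag); since O(notify_evidence), deontic closure gives O(raise_flag).
So O(raise_flag) holds — raise_flag is obligatory. None of the other listed options is made obligatory by any chain of premises.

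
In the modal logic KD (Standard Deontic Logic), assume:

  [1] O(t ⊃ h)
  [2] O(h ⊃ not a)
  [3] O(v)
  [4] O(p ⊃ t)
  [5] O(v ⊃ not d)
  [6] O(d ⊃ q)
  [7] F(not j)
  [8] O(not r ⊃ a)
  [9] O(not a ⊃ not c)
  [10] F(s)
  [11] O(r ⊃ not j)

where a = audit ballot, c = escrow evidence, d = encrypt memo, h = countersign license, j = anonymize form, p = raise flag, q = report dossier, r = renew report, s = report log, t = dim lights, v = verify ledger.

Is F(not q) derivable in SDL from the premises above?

Premise 6 is O(d ⊃ q), but O(d) is not derivable from the premises, so it does not yield O(q).
No other premise forces O(q). An ideal world satisfying every premise can still have not q true, so F(not q) is not derivable.

No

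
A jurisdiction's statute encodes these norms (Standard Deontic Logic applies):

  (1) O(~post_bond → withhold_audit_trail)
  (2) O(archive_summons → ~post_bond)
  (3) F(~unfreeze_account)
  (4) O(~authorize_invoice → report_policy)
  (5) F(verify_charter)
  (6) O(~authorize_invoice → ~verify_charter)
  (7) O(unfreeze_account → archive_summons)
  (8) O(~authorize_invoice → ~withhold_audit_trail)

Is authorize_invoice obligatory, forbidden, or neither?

Obligatory

Premise 3, F(~unfreeze_account), is equivalent to O(unfreeze_account).
Applying K to premise 7 (O(unfreeze_account → archive_summons)) and O(unfreeze_account) yields O(archive_summons).
Applying K to premise 2 (O(archive_summons → ~post_bond)) and O(archive_summons) yields O(~post_bond).
With premise 1, O(~post_bond → withhold_audit_trail), the K-axiom yields O(withhold_audit_trail).
The contrapositive of premise 8 (O(~authorize_invoice → ~withhold_audit_trail)) is O(withhold_audit_trail → authorize_invoice), and O(withhold_audit_trail) is already established, so O(authorize_invoice).
Premises 4, 5, 6 do not contribute to this derivation.
Hence authorize_invoice is obligatory.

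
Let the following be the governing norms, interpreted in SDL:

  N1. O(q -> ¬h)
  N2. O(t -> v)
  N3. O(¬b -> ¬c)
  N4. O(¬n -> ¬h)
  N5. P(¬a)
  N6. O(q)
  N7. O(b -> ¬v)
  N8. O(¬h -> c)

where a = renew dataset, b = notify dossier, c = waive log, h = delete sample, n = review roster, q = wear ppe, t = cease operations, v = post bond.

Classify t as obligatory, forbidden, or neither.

Premise 6 gives O(q).
Applying K to premise 1 (O(q -> ¬h)) and O(q) yields O(¬h).
Applying K to premise 8 (O(¬h -> c)) and O(¬h) yields O(c).
Premise 3 is O(¬b -> ¬c); contrapositively O(c -> b). Since O(c) holds, K gives O(b).
Applying K to premise 7 (O(b -> ¬v)) and O(b) yields O(¬v).
The contrapositive of premise 2 (O(t -> v)) is O(¬v -> ¬t), and O(¬v) is already established, so O(¬t).
Premises 4, 5 do not contribute to this derivation.
Thus O(¬t), which is F(t): t is forbidden.

Forbidden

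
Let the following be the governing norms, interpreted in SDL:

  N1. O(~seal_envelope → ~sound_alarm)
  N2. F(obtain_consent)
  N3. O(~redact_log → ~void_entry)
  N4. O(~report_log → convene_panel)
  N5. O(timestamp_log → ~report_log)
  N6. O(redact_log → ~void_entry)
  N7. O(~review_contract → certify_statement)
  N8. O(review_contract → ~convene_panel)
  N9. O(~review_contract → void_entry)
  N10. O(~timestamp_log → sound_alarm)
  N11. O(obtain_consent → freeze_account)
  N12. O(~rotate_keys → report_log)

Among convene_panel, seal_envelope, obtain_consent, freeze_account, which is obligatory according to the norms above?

Premises 6 and 3 cover both cases: O(redact_log → ~void_entry) and O(~redact_log → ~void_entry). Since redact_log ∨ ~redact_log is a tautology, O(~void_entry) follows.
The contrapositive of premise 9 (O(~review_contract → void_entry)) is O(~void_entry → review_contract), and O(~void_entry) is already established, so O(review_contract).
From O(review_contract) and premise 8, O(review_contract → ~convene_panel), we obtain O(~convene_panel).
Premise 4, O(~report_log → convene_panel), contraposes to O(~convene_panel → report_log); with O(~convene_panel) we get O(report_log).
The contrapositive of premise 5 (O(timestamp_log → ~report_log)) is O(report_log → ~timestamp_log), and O(report_log) is already established, so O(~timestamp_log).
Premise 10 is O(~timestamp_log → sound_alarm); since O(~timestamp_log), deontic closure gives O(sound_alarm).
Premise 1 is O(~seal_envelope → ~sound_alarm); contrapositively O(sound_alarm → seal_envelope). Since O(sound_alarm) holds, K gives O(seal_envelope).
So O(seal_envelope) holds — seal_envelope is obligatory. None of the other listed options is made obligatory by any chain of premises.

seal_envelope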